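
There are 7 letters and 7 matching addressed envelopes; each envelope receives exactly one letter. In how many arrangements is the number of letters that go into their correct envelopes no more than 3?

4948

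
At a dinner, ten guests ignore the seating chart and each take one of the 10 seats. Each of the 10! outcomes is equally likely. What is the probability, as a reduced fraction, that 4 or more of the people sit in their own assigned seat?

34457/1814400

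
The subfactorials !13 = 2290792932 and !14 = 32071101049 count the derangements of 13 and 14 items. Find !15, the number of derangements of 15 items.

!15 = (15-1)·(!14 + !13) = 14·(32071101049 + 2290792932) = 14·34361893981 = 481066515734.

481066515734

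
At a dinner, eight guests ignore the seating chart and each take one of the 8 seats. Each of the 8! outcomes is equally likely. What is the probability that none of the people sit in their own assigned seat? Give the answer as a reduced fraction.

Favorable outcomes: !8 = 14833.
Total outcomes: 8! = 40320.
Probability = 14833/40320 = 2119/5760.

2119/5760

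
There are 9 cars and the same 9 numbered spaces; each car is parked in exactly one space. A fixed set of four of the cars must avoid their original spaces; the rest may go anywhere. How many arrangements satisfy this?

229080

Let A_j be the event that the j-th constrained one is fixed. By inclusion-exclusion over the 4 events:
Σ_{j=0}^{4} (-1)^j C(4,j)(9-j)!
= C(4,0)·9! - C(4,1)·8! + C(4,2)·7! - C(4,3)·6! + C(4,4)·5!
= 362880 - 161280 + 30240 - 2880 + 120
= 229080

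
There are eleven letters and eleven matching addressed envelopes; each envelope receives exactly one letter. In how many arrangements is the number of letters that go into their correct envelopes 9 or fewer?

Sum C(11,i)·!(11-i) for i = 0..9:
  i=0: C(11,0)·!11 = 1·14684570 = 14684570
  i=1: C(11,1)·!10 = 11·1334961 = 14684571
  i=2: C(11,2)·!9 = 55·133496 = 7342280
  i=3: C(11,3)·!8 = 165·14833 = 2447445
  i=4: C(11,4)·!7 = 330·1854 = 611820
  i=5: C(11,5)·!6 = 462·265 = 122430
  i=6: C(11,6)·!5 = 462·44 = 20328
  i=7: C(11,7)·!4 = 330·9 = 2970
  i=8: C(11,8)·!3 = 165·2 = 330
  i=9: C(11,9)·!2 = 55·1 = 55
Total = 39916799.

39916799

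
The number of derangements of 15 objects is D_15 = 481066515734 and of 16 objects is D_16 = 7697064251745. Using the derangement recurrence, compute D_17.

130850092279664

D_17 = (17-1)·(D_16 + D_15) = 16·(7697064251745 + 481066515734) = 16·8178130767479 = 130850092279664.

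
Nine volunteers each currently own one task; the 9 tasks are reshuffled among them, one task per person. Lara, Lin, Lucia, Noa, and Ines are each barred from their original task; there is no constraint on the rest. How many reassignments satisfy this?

205056

Let A_j be the event that the j-th constrained one is fixed. By inclusion-exclusion over the 5 events:
Σ_{j=0}^{5} (-1)^j C(5,j)(9-j)!
= C(5,0)·9! - C(5,1)·8! + C(5,2)·7! - C(5,3)·6! + C(5,4)·5! - C(5,5)·4!
= 362880 - 201600 + 50400 - 7200 + 600 - 24
= 205056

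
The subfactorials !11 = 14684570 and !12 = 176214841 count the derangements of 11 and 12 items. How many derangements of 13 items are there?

!13 = (13-1)·(!12 + !11) = 12·(176214841 + 14684570) = 12·190899411 = 2290792932.

2290792932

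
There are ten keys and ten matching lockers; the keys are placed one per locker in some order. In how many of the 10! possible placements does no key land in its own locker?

1334961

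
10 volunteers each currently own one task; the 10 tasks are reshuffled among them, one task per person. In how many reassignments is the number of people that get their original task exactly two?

667485

Pick the 2 fixed positions: C(10,2) = 45 ways.
The remaining 8 must be deranged: !8 = 14833.
Total: 45 × 14833 = 667485.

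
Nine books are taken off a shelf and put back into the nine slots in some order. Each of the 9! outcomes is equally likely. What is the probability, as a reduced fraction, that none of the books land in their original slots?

16687/45360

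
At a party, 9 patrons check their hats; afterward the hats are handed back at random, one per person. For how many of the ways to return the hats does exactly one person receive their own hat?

133497

Pick the single fixed position: C(9,1) = 9 ways.
The other 8 form a derangement: !8 = 14833.
Total: 9 × 14833 = 133497.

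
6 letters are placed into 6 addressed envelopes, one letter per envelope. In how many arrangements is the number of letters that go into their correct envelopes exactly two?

135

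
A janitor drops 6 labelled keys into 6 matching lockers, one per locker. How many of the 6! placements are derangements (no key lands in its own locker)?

265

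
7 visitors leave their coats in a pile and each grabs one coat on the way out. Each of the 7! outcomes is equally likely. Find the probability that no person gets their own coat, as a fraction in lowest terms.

Favorable outcomes: !7 = 1854.
Total outcomes: 7! = 5040.
Probability = 1854/5040 = 103/280.

103/280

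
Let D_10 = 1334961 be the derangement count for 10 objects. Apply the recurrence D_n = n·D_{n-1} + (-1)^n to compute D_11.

14684570

D_11 = 11·1334961 - 1 = 14684570.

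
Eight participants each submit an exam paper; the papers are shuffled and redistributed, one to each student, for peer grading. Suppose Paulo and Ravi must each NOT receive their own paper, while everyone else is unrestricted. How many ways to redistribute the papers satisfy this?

30960

Let A_j be the event that the j-th constrained one is fixed. By inclusion-exclusion over the 2 events:
Σ_{j=0}^{2} (-1)^j C(2,j)(8-j)!
= C(2,0)·8! - C(2,1)·7! + C(2,2)·6!
= 40320 - 10080 + 720
= 30960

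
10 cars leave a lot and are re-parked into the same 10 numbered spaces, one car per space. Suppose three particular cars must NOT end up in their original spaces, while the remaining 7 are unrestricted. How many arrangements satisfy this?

Let A_j be the event that the j-th constrained one is fixed. By inclusion-exclusion over the 3 events:
Σ_{j=0}^{3} (-1)^j C(3,j)(10-j)!
= C(3,0)·10! - C(3,1)·9! + C(3,2)·8! - C(3,3)·7!
= 3628800 - 1088640 + 120960 - 5040
= 2656080

2656080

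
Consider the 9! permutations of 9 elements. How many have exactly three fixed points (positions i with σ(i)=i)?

22260

Choose which 3 of the 9 are fixed: C(9,3) = 84.
The other 6 form a derangement: !6 = 265.
Total: 84 × 265 = 22260.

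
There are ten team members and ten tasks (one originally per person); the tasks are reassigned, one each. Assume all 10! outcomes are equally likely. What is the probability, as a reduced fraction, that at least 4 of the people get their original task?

34457/1814400

Favorable outcomes: Σ_{i≥4} C(10,i)·!(10-i) = 210·265 + 252·44 + 210·9 + 120·2 + 45·1 + 10·0 + 1·1 = 68914.
Total outcomes: 10! = 3628800.
Probability = 68914/3628800 = 34457/1814400.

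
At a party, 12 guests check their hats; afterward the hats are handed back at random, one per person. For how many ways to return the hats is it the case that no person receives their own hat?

176214841

The subfactorial !12 = [12!/e] (nearest integer).
12! = 479001600, and 479001600/e ≈ 176214840.93, so !12 = 176214841.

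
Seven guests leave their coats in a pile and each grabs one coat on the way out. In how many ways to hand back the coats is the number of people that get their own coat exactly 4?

70

Pick the 4 fixed positions: C(7,4) = 35 ways.
The other 3 form a derangement: !3 = 2.
Total: 35 × 2 = 70.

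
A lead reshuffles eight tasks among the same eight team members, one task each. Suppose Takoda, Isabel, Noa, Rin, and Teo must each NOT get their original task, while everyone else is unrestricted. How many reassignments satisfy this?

Let A_j be the event that the j-th constrained one is fixed. By inclusion-exclusion over the 5 events:
Σ_{j=0}^{5} (-1)^j C(5,j)(8-j)!
= C(5,0)·8! - C(5,1)·7! + C(5,2)·6! - C(5,3)·5! + C(5,4)·4! - C(5,5)·3!
= 40320 - 25200 + 7200 - 1200 + 120 - 6
= 21234

21234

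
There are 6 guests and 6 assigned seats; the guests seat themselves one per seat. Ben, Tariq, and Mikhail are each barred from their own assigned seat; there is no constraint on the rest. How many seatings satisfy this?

426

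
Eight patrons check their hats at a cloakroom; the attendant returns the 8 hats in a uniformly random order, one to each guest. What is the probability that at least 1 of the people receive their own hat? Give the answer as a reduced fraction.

3641/5760

Favorable outcomes: Σ_{i≥1} C(8,i)·!(8-i) = 8·1854 + 28·265 + 56·44 + 70·9 + 56·2 + 28·1 + 8·0 + 1·1 = 25487.
Total outcomes: 8! = 40320.
Probability = 25487/40320 = 3641/5760.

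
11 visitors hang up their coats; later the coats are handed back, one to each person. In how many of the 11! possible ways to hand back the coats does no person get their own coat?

!11 is the nearest integer to 11!/e.
11! = 39916800, and 39916800/e ≈ 14684570.08, so !11 = 14684570.

14684570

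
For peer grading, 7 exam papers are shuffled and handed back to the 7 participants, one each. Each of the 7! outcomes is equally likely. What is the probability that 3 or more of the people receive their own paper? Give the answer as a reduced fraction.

Favorable outcomes: Σ_{i≥3} C(7,i)·!(7-i) = 35·9 + 35·2 + 21·1 + 7·0 + 1·1 = 407.
Total outcomes: 7! = 5040.
Probability = 407/5040 = 407/5040.

407/5040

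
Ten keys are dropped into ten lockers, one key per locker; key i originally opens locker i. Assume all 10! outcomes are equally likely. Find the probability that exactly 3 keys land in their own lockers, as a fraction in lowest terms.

103/1680

Favorable outcomes: C(10,3)·!7 = 120·1854 = 222480.
Total outcomes: 10! = 3628800.
Probability = 222480/3628800 = 103/1680.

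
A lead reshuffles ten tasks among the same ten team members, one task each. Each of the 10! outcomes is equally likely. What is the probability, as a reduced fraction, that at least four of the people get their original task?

34457/1814400

Favorable outcomes: Σ_{i≥4} C(10,i)·!(10-i) = 210·265 + 252·44 + 210·9 + 120·2 + 45·1 + 10·0 + 1·1 = 68914.
Total outcomes: 10! = 3628800.
Probability = 68914/3628800 = 34457/1814400.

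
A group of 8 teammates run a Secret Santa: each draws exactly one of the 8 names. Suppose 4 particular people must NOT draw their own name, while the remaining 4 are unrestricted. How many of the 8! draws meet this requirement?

Let A_j be the event that the j-th constrained one is fixed. By inclusion-exclusion over the 4 events:
Σ_{j=0}^{4} (-1)^j C(4,j)(8-j)!
= C(4,0)·8! - C(4,1)·7! + C(4,2)·6! - C(4,3)·5! + C(4,4)·4!
= 40320 - 20160 + 4320 - 480 + 24
= 24024

24024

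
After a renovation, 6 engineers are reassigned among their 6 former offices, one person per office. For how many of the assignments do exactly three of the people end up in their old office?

Choose which 3 of the 6 are fixed: C(6,3) = 20.
The other 3 form a derangement: !3 = 2.
Total: 20 × 2 = 40.

40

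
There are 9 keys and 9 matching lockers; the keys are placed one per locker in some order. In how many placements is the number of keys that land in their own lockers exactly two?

Pick the 2 fixed positions: C(9,2) = 36 ways.
The other 7 form a derangement: !7 = 1854.
Total: 36 × 1854 = 66744.

66744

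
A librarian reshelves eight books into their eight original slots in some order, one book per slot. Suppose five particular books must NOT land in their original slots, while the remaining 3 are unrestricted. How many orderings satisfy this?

Inclusion-exclusion on the 5 forbidden self-matches:
Σ_{j=0}^{5} (-1)^j C(5,j)(8-j)!
= C(5,0)·8! - C(5,1)·7! + C(5,2)·6! - C(5,3)·5! + C(5,4)·4! - C(5,5)·3!
= 40320 - 25200 + 7200 - 1200 + 120 - 6
= 21234

21234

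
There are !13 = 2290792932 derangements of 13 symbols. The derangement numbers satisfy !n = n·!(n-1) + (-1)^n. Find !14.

32071101049

!14 = 14·2290792932 + 1 = 32071101049.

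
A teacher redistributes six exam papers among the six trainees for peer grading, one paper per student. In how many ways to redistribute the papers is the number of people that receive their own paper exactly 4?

Pick the 4 fixed positions: C(6,4) = 15 ways.
The other 2 form a derangement: !2 = 1.
Total: 15 × 1 = 15.

15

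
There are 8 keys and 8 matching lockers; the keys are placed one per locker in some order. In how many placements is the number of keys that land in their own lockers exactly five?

Pick the 5 fixed positions: C(8,5) = 56 ways.
The remaining 3 must be deranged: !3 = 2.
Total: 56 × 2 = 112.

112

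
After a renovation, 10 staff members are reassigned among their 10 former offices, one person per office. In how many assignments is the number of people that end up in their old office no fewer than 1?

2293839

# with exactly i fixed is C(10,i)·!(10-i); sum over i=1..10:
  i=1: C(10,1)·!9 = 10·133496 = 1334960
  i=2: C(10,2)·!8 = 45·14833 = 667485
  i=3: C(10,3)·!7 = 120·1854 = 222480
  i=4: C(10,4)·!6 = 210·265 = 55650
  i=5: C(10,5)·!5 = 252·44 = 11088
  i=6: C(10,6)·!4 = 210·9 = 1890
  i=7: C(10,7)·!3 = 120·2 = 240
  i=8: C(10,8)·!2 = 45·1 = 45
  i=9: C(10,9)·!1 = 10·0 = 0
  i=10: C(10,10)·!0 = 1·1 = 1
Total = 2293839.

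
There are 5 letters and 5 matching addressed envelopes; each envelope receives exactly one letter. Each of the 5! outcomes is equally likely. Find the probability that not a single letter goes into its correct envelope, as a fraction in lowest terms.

Favorable outcomes: !5 = 44.
Total outcomes: 5! = 120.
Probability = 44/120 = 11/30.

11/30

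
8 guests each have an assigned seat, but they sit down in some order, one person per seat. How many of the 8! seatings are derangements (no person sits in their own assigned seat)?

Use !n = n·!(n-1) + (-1)^n.
!8 = 8·1854 + 1 = 14833

14833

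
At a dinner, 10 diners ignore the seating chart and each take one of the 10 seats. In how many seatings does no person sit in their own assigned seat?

!10 = 10! · Σ_{k=0}^{10} (-1)^k/k!
= 10! - 10!/1! + 10!/2! - 10!/3! + 10!/4! - 10!/5! + 10!/6! - 10!/7! + 10!/8! - 10!/9! + 10!/10!
= 3628800 - 3628800 + 1814400 - 604800 + 151200 - 30240 + 5040 - 720 + 90 - 10 + 1
= 1334961

1334961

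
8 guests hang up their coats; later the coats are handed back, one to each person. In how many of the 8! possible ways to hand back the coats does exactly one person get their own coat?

Choose which one of the 8 is fixed: C(8,1) = 8.
The remaining 7 must be deranged: !7 = 1854.
Total: 8 × 1854 = 14832.

14832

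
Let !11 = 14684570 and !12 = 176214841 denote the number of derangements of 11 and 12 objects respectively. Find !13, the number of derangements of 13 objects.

!13 = (13-1)·(!12 + !11) = 12·(176214841 + 14684570) = 12·190899411 = 2290792932.

2290792932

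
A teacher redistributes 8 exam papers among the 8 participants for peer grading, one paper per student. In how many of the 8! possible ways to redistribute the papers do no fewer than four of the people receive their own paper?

Sum C(8,i)·!(8-i) for i = 4..8:
  i=4: C(8,4)·!4 = 70·9 = 630
  i=5: C(8,5)·!3 = 56·2 = 112
  i=6: C(8,6)·!2 = 28·1 = 28
  i=7: C(8,7)·!1 = 8·0 = 0
  i=8: C(8,8)·!0 = 1·1 = 1
Total = 771.

771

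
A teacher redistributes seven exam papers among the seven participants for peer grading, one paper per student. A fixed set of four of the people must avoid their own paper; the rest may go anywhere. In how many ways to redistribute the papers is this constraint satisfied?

Inclusion-exclusion on the 4 forbidden self-matches:
Σ_{j=0}^{4} (-1)^j C(4,j)(7-j)!
= C(4,0)·7! - C(4,1)·6! + C(4,2)·5! - C(4,3)·4! + C(4,4)·3!
= 5040 - 2880 + 720 - 96 + 6
= 2790

2790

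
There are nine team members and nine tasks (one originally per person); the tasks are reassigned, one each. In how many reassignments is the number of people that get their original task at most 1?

266993

Sum C(9,i)·!(9-i) for i = 0..1:
  i=0: C(9,0)·!9 = 1·133496 = 133496
  i=1: C(9,1)·!8 = 9·14833 = 133497
Total = 266993.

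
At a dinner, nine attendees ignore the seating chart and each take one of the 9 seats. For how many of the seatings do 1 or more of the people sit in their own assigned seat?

Sum C(9,i)·!(9-i) for i = 1..9:
  i=1: C(9,1)·!8 = 9·14833 = 133497
  i=2: C(9,2)·!7 = 36·1854 = 66744
  i=3: C(9,3)·!6 = 84·265 = 22260
  i=4: C(9,4)·!5 = 126·44 = 5544
  i=5: C(9,5)·!4 = 126·9 = 1134
  i=6: C(9,6)·!3 = 84·2 = 168
  i=7: C(9,7)·!2 = 36·1 = 36
  i=8: C(9,8)·!1 = 9·0 = 0
  i=9: C(9,9)·!0 = 1·1 = 1
Total = 229384.

229384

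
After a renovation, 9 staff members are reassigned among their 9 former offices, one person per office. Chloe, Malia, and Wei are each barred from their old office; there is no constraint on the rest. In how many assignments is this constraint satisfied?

256320

Let A_j be the event that the j-th constrained one is fixed. By inclusion-exclusion over the 3 events:
Σ_{j=0}^{3} (-1)^j C(3,j)(9-j)!
= C(3,0)·9! - C(3,1)·8! + C(3,2)·7! - C(3,3)·6!
= 362880 - 120960 + 15120 - 720
= 256320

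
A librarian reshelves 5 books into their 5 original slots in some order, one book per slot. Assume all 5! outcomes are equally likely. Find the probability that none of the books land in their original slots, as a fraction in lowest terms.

11/30

Favorable outcomes: !5 = 44.
Total outcomes: 5! = 120.
Probability = 44/120 = 11/30.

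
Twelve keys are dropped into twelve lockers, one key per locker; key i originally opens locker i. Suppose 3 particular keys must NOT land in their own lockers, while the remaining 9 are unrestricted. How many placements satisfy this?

Inclusion-exclusion on the 3 forbidden self-matches:
Σ_{j=0}^{3} (-1)^j C(3,j)(12-j)!
= C(3,0)·12! - C(3,1)·11! + C(3,2)·10! - C(3,3)·9!
= 479001600 - 119750400 + 10886400 - 362880
= 369774720

369774720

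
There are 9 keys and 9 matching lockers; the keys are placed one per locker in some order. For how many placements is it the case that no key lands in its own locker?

The subfactorial !9 = [9!/e] (nearest integer).
9! = 362880, and 362880/e ≈ 133496.09, so !9 = 133496.

133496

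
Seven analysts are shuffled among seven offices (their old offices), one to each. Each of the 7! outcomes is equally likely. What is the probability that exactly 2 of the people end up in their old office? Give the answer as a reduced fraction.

11/60

Favorable outcomes: C(7,2)·!5 = 21·44 = 924.
Total outcomes: 7! = 5040.
Probability = 924/5040 = 11/60.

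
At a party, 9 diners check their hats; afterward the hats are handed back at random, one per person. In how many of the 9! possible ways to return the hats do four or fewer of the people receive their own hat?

361541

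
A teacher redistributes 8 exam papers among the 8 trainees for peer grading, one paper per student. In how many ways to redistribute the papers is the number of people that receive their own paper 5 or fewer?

40291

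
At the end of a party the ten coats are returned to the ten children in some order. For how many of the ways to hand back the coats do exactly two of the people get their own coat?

Choose which 2 of the 10 are fixed: C(10,2) = 45.
The remaining 8 must be deranged: !8 = 14833.
Total: 45 × 14833 = 667485.

667485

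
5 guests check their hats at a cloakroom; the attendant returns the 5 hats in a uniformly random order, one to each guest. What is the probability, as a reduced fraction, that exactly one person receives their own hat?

3/8

Favorable outcomes: C(5,1)·!4 = 5·9 = 45.
Total outcomes: 5! = 120.
Probability = 45/120 = 3/8.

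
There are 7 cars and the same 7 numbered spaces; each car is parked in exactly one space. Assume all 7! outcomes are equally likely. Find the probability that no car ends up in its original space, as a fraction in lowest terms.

Favorable outcomes: !7 = 1854.
Total outcomes: 7! = 5040.
Probability = 1854/5040 = 103/280.

103/280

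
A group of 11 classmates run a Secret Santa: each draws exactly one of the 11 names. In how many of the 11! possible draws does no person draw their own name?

14684570

The subfactorial !11 = [11!/e] (nearest integer).
11! = 39916800, and 39916800/e ≈ 14684570.08, so !11 = 14684570.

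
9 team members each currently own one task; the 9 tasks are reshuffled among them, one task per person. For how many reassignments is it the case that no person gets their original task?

133496

The subfactorial !9 = [9!/e] (nearest integer).
9! = 362880, and 362880/e ≈ 133496.09, so !9 = 133496.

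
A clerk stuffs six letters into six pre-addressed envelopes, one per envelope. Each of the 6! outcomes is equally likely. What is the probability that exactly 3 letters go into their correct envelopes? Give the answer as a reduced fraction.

Favorable outcomes: C(6,3)·!3 = 20·2 = 40.
Total outcomes: 6! = 720.
Probability = 40/720 = 1/18.

1/18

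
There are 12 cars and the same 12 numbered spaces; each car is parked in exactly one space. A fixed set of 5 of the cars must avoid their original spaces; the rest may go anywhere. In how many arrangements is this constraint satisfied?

Inclusion-exclusion on the 5 forbidden self-matches:
Σ_{j=0}^{5} (-1)^j C(5,j)(12-j)!
= C(5,0)·12! - C(5,1)·11! + C(5,2)·10! - C(5,3)·9! + C(5,4)·8! - C(5,5)·7!
= 479001600 - 199584000 + 36288000 - 3628800 + 201600 - 5040
= 312273360

312273360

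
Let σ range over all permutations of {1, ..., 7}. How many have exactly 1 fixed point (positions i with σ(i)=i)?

1855

Pick the single fixed position: C(7,1) = 7 ways.
The other 6 form a derangement: !6 = 265.
Total: 7 × 265 = 1855.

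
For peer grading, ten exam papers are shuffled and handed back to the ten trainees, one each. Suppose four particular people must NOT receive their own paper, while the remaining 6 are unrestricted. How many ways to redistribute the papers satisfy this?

2399760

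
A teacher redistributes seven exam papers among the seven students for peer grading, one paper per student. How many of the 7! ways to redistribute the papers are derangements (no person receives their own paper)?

1854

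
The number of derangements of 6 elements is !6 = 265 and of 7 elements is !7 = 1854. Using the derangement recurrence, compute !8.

14833

!8 = (8-1)·(!7 + !6) = 7·(1854 + 265) = 7·2119 = 14833.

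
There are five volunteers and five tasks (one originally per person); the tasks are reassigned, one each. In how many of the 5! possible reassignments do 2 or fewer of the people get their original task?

109

# with exactly i fixed is C(5,i)·!(5-i); sum over i=0..2:
  i=0: C(5,0)·!5 = 1·44 = 44
  i=1: C(5,1)·!4 = 5·9 = 45
  i=2: C(5,2)·!3 = 10·2 = 20
Total = 109.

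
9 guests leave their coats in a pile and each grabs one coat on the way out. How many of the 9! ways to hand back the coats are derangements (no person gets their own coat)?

The number of derangements of 9 is !9 = Σ_{k=0}^{9} (-1)^k·9!/k!
= 9! - 9!/1! + 9!/2! - 9!/3! + 9!/4! - 9!/5! + 9!/6! - 9!/7! + 9!/8! - 9!/9!
= 362880 - 362880 + 181440 - 60480 + 15120 - 3024 + 504 - 72 + 9 - 1
= 133496

133496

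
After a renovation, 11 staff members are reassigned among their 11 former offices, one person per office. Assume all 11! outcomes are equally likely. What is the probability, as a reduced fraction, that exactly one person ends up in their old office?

16481/44800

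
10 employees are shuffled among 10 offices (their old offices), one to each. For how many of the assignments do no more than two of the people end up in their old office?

3337406

Sum C(10,i)·!(10-i) for i = 0..2:
  i=0: C(10,0)·!10 = 1·1334961 = 1334961
  i=1: C(10,1)·!9 = 10·133496 = 1334960
  i=2: C(10,2)·!8 = 45·14833 = 667485
Total = 3337406.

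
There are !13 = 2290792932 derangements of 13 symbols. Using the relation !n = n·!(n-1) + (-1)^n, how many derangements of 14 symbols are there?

!14 = 14·2290792932 + 1 = 32071101049.

32071101049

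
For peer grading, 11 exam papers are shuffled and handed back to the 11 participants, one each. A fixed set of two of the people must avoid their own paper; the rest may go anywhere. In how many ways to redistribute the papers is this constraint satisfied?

33022080

Inclusion-exclusion on the 2 forbidden self-matches:
Σ_{j=0}^{2} (-1)^j C(2,j)(11-j)!
= C(2,0)·11! - C(2,1)·10! + C(2,2)·9!
= 39916800 - 7257600 + 362880
= 33022080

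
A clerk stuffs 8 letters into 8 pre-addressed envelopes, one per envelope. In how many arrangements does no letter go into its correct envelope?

!8 is the nearest integer to 8!/e.
8! = 40320, and 40320/e ≈ 14832.90, so !8 = 14833.

14833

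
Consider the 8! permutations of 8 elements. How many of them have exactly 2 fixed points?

7420

Choose which 2 of the 8 are fixed: C(8,2) = 28.
The remaining 6 must be deranged: !6 = 265.
Total: 28 × 265 = 7420.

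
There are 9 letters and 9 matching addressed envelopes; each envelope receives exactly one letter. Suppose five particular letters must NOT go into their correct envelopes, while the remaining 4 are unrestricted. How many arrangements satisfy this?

205056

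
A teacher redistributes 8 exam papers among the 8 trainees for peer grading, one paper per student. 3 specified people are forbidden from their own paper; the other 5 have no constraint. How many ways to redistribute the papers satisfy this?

27240

Let A_j be the event that the j-th constrained one is fixed. By inclusion-exclusion over the 3 events:
Σ_{j=0}^{3} (-1)^j C(3,j)(8-j)!
= C(3,0)·8! - C(3,1)·7! + C(3,2)·6! - C(3,3)·5!
= 40320 - 15120 + 2160 - 120
= 27240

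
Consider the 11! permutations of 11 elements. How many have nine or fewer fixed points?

39916799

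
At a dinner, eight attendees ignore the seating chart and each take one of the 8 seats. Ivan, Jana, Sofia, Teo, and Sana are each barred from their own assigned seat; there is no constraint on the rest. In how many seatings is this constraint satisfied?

Let A_j be the event that the j-th constrained one is fixed. By inclusion-exclusion over the 5 events:
Σ_{j=0}^{5} (-1)^j C(5,j)(8-j)!
= C(5,0)·8! - C(5,1)·7! + C(5,2)·6! - C(5,3)·5! + C(5,4)·4! - C(5,5)·3!
= 40320 - 25200 + 7200 - 1200 + 120 - 6
= 21234

21234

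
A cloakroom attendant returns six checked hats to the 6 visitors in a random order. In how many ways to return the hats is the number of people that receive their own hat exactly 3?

40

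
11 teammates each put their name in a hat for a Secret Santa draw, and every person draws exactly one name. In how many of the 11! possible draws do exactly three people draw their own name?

2447445

Choose which 3 of the 11 are fixed: C(11,3) = 165.
The other 8 form a derangement: !8 = 14833.
Total: 165 × 14833 = 2447445.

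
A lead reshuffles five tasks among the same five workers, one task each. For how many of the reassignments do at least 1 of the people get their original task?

76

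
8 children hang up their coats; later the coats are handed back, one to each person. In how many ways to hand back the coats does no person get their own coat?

14833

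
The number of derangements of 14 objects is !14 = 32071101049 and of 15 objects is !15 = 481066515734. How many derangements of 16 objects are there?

7697064251745

!16 = (16-1)·(!15 + !14) = 15·(481066515734 + 32071101049) = 15·513137616783 = 7697064251745.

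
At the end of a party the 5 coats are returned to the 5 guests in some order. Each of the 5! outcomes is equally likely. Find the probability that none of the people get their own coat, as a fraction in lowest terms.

11/30

Favorable outcomes: !5 = 44.
Total outcomes: 5! = 120.
Probability = 44/120 = 11/30.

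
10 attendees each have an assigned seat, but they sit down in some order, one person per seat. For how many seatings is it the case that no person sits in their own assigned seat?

1334961

The number of derangements of 10 is !10 = Σ_{k=0}^{10} (-1)^k·10!/k!
= 10! - 10!/1! + 10!/2! - 10!/3! + 10!/4! - 10!/5! + 10!/6! - 10!/7! + 10!/8! - 10!/9! + 10!/10!
= 3628800 - 3628800 + 1814400 - 604800 + 151200 - 30240 + 5040 - 720 + 90 - 10 + 1
= 1334961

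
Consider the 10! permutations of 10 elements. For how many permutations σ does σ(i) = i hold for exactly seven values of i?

Pick the 7 fixed positions: C(10,7) = 120 ways.
The remaining 3 must be deranged: !3 = 2.
Total: 120 × 2 = 240.

240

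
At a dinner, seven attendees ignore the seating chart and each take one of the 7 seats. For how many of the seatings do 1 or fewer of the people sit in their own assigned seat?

3709

# with exactly i fixed is C(7,i)·!(7-i); sum over i=0..1:
  i=0: C(7,0)·!7 = 1·1854 = 1854
  i=1: C(7,1)·!6 = 7·265 = 1855
Total = 3709.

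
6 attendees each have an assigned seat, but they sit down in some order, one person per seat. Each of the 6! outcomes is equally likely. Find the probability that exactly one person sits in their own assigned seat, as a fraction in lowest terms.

11/30

Favorable outcomes: C(6,1)·!5 = 6·44 = 264.
Total outcomes: 6! = 720.
Probability = 264/720 = 11/30.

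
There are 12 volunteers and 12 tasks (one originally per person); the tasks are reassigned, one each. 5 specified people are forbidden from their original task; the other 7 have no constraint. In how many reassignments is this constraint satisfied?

312273360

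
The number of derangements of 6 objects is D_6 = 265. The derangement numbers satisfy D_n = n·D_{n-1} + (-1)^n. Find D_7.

1854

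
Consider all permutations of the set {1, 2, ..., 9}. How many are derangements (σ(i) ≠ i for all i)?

133496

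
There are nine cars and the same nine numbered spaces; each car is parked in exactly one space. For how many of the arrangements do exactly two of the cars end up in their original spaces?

66744

Choose which 2 of the 9 are fixed: C(9,2) = 36.
The remaining 7 must be deranged: !7 = 1854.
Total: 36 × 1854 = 66744.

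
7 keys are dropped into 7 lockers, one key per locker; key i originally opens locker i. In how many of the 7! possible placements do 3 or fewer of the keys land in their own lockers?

4948

Sum C(7,i)·!(7-i) for i = 0..3:
  i=0: C(7,0)·!7 = 1·1854 = 1854
  i=1: C(7,1)·!6 = 7·265 = 1855
  i=2: C(7,2)·!5 = 21·44 = 924
  i=3: C(7,3)·!4 = 35·9 = 315
Total = 4948.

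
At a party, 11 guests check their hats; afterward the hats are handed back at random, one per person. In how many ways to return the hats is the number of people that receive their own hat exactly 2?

Choose which 2 of the 11 are fixed: C(11,2) = 55.
The remaining 9 must be deranged: !9 = 133496.
Total: 55 × 133496 = 7342280.

7342280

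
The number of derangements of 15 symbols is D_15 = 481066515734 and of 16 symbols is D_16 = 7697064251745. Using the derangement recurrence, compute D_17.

130850092279664

D_17 = (17-1)·(D_16 + D_15) = 16·(7697064251745 + 481066515734) = 16·8178130767479 = 130850092279664.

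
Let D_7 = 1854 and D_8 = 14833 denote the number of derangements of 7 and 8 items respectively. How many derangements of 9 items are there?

D_9 = (9-1)·(D_8 + D_7) = 8·(14833 + 1854) = 8·16687 = 133496.

133496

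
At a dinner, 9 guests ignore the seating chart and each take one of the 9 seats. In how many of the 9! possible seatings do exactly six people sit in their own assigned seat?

Choose which 6 of the 9 are fixed: C(9,6) = 84.
The other 3 form a derangement: !3 = 2.
Total: 84 × 2 = 168.

168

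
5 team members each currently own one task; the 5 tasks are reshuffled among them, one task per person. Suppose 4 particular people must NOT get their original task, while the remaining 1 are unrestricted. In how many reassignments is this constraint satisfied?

53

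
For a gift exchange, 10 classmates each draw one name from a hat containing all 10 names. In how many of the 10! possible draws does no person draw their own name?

1334961

!10 is the nearest integer to 10!/e.
10! = 3628800, and 3628800/e ≈ 1334960.92, so !10 = 1334961.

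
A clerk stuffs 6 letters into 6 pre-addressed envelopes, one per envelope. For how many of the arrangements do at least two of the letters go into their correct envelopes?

# with exactly i fixed is C(6,i)·!(6-i); sum over i=2..6:
  i=2: C(6,2)·!4 = 15·9 = 135
  i=3: C(6,3)·!3 = 20·2 = 40
  i=4: C(6,4)·!2 = 15·1 = 15
  i=5: C(6,5)·!1 = 6·0 = 0
  i=6: C(6,6)·!0 = 1·1 = 1
Total = 191.

191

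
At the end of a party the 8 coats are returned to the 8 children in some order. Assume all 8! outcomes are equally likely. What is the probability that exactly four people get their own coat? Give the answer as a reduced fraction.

Favorable outcomes: C(8,4)·!4 = 70·9 = 630.
Total outcomes: 8! = 40320.
Probability = 630/40320 = 1/64.

1/64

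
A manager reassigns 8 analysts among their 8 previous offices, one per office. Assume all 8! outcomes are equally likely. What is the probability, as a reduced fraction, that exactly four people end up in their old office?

1/64

Favorable outcomes: C(8,4)·!4 = 70·9 = 630.
Total outcomes: 8! = 40320.
Probability = 630/40320 = 1/64.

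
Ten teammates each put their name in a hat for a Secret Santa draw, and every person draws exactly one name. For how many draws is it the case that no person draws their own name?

1334961

The subfactorial !10 = [10!/e] (nearest integer).
10! = 3628800, and 3628800/e ≈ 1334960.92, so !10 = 1334961.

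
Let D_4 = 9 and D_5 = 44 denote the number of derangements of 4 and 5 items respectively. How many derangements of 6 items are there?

265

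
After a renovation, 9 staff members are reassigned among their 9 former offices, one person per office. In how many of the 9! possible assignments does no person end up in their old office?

133496

Use !n = n·!(n-1) + (-1)^n.
!9 = 9·14833 - 1 = 133496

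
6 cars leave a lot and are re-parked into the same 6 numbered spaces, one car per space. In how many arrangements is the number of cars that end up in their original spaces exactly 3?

Pick the 3 fixed positions: C(6,3) = 20 ways.
The other 3 form a derangement: !3 = 2.
Total: 20 × 2 = 40.

40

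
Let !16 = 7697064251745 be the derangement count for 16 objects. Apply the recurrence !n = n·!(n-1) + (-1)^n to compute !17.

130850092279664

!17 = 17·7697064251745 - 1 = 130850092279664.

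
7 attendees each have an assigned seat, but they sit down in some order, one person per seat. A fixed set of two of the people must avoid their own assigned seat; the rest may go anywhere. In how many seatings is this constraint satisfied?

3720

Inclusion-exclusion on the 2 forbidden self-matches:
Σ_{j=0}^{2} (-1)^j C(2,j)(7-j)!
= C(2,0)·7! - C(2,1)·6! + C(2,2)·5!
= 5040 - 1440 + 120
= 3720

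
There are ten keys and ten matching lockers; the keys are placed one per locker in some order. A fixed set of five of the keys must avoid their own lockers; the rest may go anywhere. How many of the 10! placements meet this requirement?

Let A_j be the event that the j-th constrained one is fixed. By inclusion-exclusion over the 5 events:
Σ_{j=0}^{5} (-1)^j C(5,j)(10-j)!
= C(5,0)·10! - C(5,1)·9! + C(5,2)·8! - C(5,3)·7! + C(5,4)·6! - C(5,5)·5!
= 3628800 - 1814400 + 403200 - 50400 + 3600 - 120
= 2170680

2170680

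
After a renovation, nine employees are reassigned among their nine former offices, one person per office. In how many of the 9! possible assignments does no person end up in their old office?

133496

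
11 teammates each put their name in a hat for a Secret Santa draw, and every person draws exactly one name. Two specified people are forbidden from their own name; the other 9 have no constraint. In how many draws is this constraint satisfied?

33022080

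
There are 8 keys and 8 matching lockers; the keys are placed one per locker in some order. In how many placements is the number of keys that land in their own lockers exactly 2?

7420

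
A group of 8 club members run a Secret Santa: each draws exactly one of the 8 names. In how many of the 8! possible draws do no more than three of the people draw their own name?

Sum C(8,i)·!(8-i) for i = 0..3:
  i=0: C(8,0)·!8 = 1·14833 = 14833
  i=1: C(8,1)·!7 = 8·1854 = 14832
  i=2: C(8,2)·!6 = 28·265 = 7420
  i=3: C(8,3)·!5 = 56·44 = 2464
Total = 39549.

39549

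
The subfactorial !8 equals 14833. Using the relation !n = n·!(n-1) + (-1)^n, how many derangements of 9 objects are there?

133496

!9 = 9·14833 - 1 = 133496.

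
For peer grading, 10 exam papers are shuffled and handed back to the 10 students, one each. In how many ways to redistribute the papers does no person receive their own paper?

Recurrence: !10 = 9·(!9 + !8).
!10 = 9·(133496 + 14833) = 9·148329 = 1334961

1334961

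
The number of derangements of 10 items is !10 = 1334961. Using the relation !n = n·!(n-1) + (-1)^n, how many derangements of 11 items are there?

!11 = 11·1334961 - 1 = 14684570.

14684570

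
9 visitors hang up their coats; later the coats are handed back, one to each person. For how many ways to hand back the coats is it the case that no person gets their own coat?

!9 = 9! · Σ_{k=0}^{9} (-1)^k/k!
= 9! - 9!/1! + 9!/2! - 9!/3! + 9!/4! - 9!/5! + 9!/6! - 9!/7! + 9!/8! - 9!/9!
= 362880 - 362880 + 181440 - 60480 + 15120 - 3024 + 504 - 72 + 9 - 1
= 133496

133496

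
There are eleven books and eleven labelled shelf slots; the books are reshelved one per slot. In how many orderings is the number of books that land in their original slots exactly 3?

Pick the 3 fixed positions: C(11,3) = 165 ways.
The other 8 form a derangement: !8 = 14833.
Total: 165 × 14833 = 2447445.

2447445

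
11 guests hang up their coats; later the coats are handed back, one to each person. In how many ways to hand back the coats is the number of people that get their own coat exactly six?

20328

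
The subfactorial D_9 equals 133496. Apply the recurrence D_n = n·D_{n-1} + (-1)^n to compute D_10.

D_10 = 10·133496 + 1 = 1334961.

1334961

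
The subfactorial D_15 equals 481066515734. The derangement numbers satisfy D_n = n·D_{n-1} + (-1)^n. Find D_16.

D_16 = 16·481066515734 + 1 = 7697064251745.

7697064251745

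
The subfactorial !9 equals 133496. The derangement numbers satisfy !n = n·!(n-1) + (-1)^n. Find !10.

1334961

!10 = 10·133496 + 1 = 1334961.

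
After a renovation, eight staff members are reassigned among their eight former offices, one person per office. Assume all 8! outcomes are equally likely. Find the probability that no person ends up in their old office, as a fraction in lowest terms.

2119/5760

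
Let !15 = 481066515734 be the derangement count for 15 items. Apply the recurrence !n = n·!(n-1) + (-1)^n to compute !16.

7697064251745

!16 = 16·481066515734 + 1 = 7697064251745.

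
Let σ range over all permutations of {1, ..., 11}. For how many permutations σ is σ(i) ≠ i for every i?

!11 is the nearest integer to 11!/e.
11! = 39916800, and 39916800/e ≈ 14684570.08, so !11 = 14684570.

14684570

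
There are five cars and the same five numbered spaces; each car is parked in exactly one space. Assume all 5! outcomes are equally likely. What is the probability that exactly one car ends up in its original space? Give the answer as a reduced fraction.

3/8

Favorable outcomes: C(5,1)·!4 = 5·9 = 45.
Total outcomes: 5! = 120.
Probability = 45/120 = 3/8.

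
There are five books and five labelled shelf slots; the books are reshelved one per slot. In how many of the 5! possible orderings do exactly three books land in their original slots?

Choose which 3 of the 5 are fixed: C(5,3) = 10.
The other 2 form a derangement: !2 = 1.
Total: 10 × 1 = 10.

10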